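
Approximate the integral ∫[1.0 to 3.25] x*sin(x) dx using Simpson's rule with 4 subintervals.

f(x) = x*sin(x)
a = 1.0, b = 3.25, n = 4
h = (b - a)/n = 0.562500

Simpson's rule: (h/3)[f(x₀) + 4f(x₁) + 2f(x₂) + ... + f(xₙ)]

x_0 = 1.0000, f(x_0) = 0.841471, coefficient = 1
x_1 = 1.5625, f(x_1) = 1.562446, coefficient = 4
x_2 = 2.1250, f(x_2) = 1.806930, coefficient = 2
x_3 = 2.6875, f(x_3) = 1.178864, coefficient = 4
x_4 = 3.2500, f(x_4) = -0.351634, coefficient = 1

I ≈ (0.562500/3) × 15.068937 = 2.825426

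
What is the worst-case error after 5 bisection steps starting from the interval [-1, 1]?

Bisection error bound: |error| ≤ (b-a)/2^n
|error| ≤ (1 - (-1))/2^5 = 2/2^5
|error| ≤ 0.0625000000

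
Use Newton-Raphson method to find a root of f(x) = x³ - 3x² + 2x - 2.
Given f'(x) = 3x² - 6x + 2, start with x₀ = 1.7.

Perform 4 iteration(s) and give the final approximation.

f(x) = x³ - 3x² + 2x - 2
f'(x) = 3x² - 6x + 2
x₀ = 1.7

Newton-Raphson formula: x_{n+1} = x_n - f(x_n)/f'(x_n)

Iteration 1:
  f(1.700000) = -2.357000
  f'(1.700000) = 0.470000
  x_1 = 1.700000 - (-2.357000)/0.470000 = 6.714894
Iteration 2:
  f(6.714894) = 178.933584
  f'(6.714894) = 96.980027
  x_2 = 6.714894 - 178.933584/96.980027 = 4.869838
Iteration 3:
  f(4.869838) = 52.083469
  f'(4.869838) = 43.926929
  x_3 = 4.869838 - 52.083469/43.926929 = 3.684153
Iteration 4:
  f(3.684153) = 14.654310
  f'(3.684153) = 20.614037
  x_4 = 3.684153 - 14.654310/20.614037 = 2.973263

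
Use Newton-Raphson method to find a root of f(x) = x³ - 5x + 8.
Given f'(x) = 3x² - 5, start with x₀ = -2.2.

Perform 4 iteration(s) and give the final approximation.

f(x) = x³ - 5x + 8
f'(x) = 3x² - 5
x₀ = -2.2

Newton-Raphson formula: x_{n+1} = x_n - f(x_n)/f'(x_n)

Iteration 1:
  f(-2.200000) = 8.352000
  f'(-2.200000) = 9.520000
  x_1 = -2.200000 - 8.352000/9.520000 = -3.077311
Iteration 2:
  f(-3.077311) = -5.755095
  f'(-3.077311) = 23.409528
  x_2 = -3.077311 - (-5.755095)/23.409528 = -2.831467
Iteration 3:
  f(-2.831467) = -0.543113
  f'(-2.831467) = 19.051612
  x_3 = -2.831467 - (-0.543113)/19.051612 = -2.802959
Iteration 4:
  f(-2.802959) = -0.006880
  f'(-2.802959) = 18.569743
  x_4 = -2.802959 - (-0.006880)/18.569743 = -2.802589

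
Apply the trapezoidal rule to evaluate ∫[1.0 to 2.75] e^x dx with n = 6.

f(x) = e^x
a = 1.0, b = 2.75, n = 6
h = (b - a)/n = 0.291667

Trapezoidal rule: (h/2)[f(x₀) + 2f(x₁) + 2f(x₂) + ... + f(xₙ)]

x_0 = 1.0000, f(x_0) = 2.718282, coefficient = 1
x_1 = 1.2917, f(x_1) = 3.638846, coefficient = 2
x_2 = 1.5833, f(x_2) = 4.871166, coefficient = 2
x_3 = 1.8750, f(x_3) = 6.520819, coefficient = 2
x_4 = 2.1667, f(x_4) = 8.729138, coefficient = 2
x_5 = 2.4583, f(x_5) = 11.685320, coefficient = 2
x_6 = 2.7500, f(x_6) = 15.642632, coefficient = 1

I ≈ (0.291667/2) × 89.251493 = 13.015843
Exact value: 12.924350
Error: 0.091493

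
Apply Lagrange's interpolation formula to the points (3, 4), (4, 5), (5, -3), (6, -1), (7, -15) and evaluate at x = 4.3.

Lagrange interpolation formula:
P(x) = Σ yᵢ × Lᵢ(x)
where Lᵢ(x) = Π_{j≠i} (x - xⱼ)/(xᵢ - xⱼ)

L_0(4.3) = (4.3 - 4)/(3 - 4) × (4.3 - 5)/(3 - 5) × (4.3 - 6)/(3 - 6) × (4.3 - 7)/(3 - 7) = -0.040162
L_1(4.3) = (4.3 - 3)/(4 - 3) × (4.3 - 5)/(4 - 5) × (4.3 - 6)/(4 - 6) × (4.3 - 7)/(4 - 7) = 0.696150
L_2(4.3) = (4.3 - 3)/(5 - 3) × (4.3 - 4)/(5 - 4) × (4.3 - 6)/(5 - 6) × (4.3 - 7)/(5 - 7) = 0.447525
L_3(4.3) = (4.3 - 3)/(6 - 3) × (4.3 - 4)/(6 - 4) × (4.3 - 5)/(6 - 5) × (4.3 - 7)/(6 - 7) = -0.122850
L_4(4.3) = (4.3 - 3)/(7 - 3) × (4.3 - 4)/(7 - 4) × (4.3 - 5)/(7 - 5) × (4.3 - 6)/(7 - 6) = 0.019337

P(4.3) = 4×L_0(4.3) + 5×L_1(4.3) + (-3)×L_2(4.3) + (-1)×L_3(4.3) + (-15)×L_4(4.3)
P(4.3) = 1.810313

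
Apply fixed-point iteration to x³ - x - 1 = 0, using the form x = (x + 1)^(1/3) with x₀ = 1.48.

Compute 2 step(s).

Equation: x³ - x - 1 = 0
Fixed-point form: x = (x + 1)^(1/3)
x₀ = 1.48

x_1 = g(1.480000) = 1.353580
x_2 = g(1.353580) = 1.330178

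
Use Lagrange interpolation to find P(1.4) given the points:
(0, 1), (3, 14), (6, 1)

Lagrange interpolation formula:
P(x) = Σ yᵢ × Lᵢ(x)
where Lᵢ(x) = Π_{j≠i} (x - xⱼ)/(xᵢ - xⱼ)

L_0(1.4) = (1.4 - 3)/(0 - 3) × (1.4 - 6)/(0 - 6) = 0.408889
L_1(1.4) = (1.4 - 0)/(3 - 0) × (1.4 - 6)/(3 - 6) = 0.715556
L_2(1.4) = (1.4 - 0)/(6 - 0) × (1.4 - 3)/(6 - 3) = -0.124444

P(1.4) = 1×L_0(1.4) + 14×L_1(1.4) + 1×L_2(1.4)
P(1.4) = 10.302222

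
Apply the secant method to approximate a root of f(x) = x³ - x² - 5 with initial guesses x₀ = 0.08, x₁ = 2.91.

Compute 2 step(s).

f(x) = x³ - x² - 5
x₀ = 0.08, x₁ = 2.91

Secant formula: x_{n+1} = x_n - f(x_n)(x_n - x_{n-1})/(f(x_n) - f(x_{n-1}))

Iteration 1:
  f(0.080000) = -5.005888
  f(2.910000) = 11.174071
  x_2 = 2.910000 - 11.174071×(2.910000 - 0.080000)/(11.174071 - (-5.005888))
       = 0.955569
Iteration 2:
  f(2.910000) = 11.174071
  f(0.955569) = -5.040571
  x_3 = 0.955569 - (-5.040571)×(0.955569 - 2.910000)/(-5.040571 - 11.174071)
       = 1.563134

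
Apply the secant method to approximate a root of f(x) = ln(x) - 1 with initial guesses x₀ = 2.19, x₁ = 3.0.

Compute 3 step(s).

f(x) = ln(x) - 1
x₀ = 2.19, x₁ = 3.0

Secant formula: x_{n+1} = x_n - f(x_n)(x_n - x_{n-1})/(f(x_n) - f(x_{n-1}))

Iteration 1:
  f(2.190000) = -0.216098
  f(3.000000) = 0.098612
  x_2 = 3.000000 - 0.098612×(3.000000 - 2.190000)/(0.098612 - (-0.216098))
       = 2.746192
Iteration 2:
  f(3.000000) = 0.098612
  f(2.746192) = 0.010215
  x_3 = 2.746192 - 0.010215×(2.746192 - 3.000000)/(0.010215 - 0.098612)
       = 2.716862
Iteration 3:
  f(2.746192) = 0.010215
  f(2.716862) = -0.000523
  x_4 = 2.716862 - (-0.000523)×(2.716862 - 2.746192)/(-0.000523 - 0.010215)
       = 2.718289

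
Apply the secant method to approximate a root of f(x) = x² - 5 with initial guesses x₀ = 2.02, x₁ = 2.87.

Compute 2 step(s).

f(x) = x² - 5
x₀ = 2.02, x₁ = 2.87

Secant formula: x_{n+1} = x_n - f(x_n)(x_n - x_{n-1})/(f(x_n) - f(x_{n-1}))

Iteration 1:
  f(2.020000) = -0.919600
  f(2.870000) = 3.236900
  x_2 = 2.870000 - 3.236900×(2.870000 - 2.020000)/(3.236900 - (-0.919600))
       = 2.208057
Iteration 2:
  f(2.870000) = 3.236900
  f(2.208057) = -0.124483
  x_3 = 2.208057 - (-0.124483)×(2.208057 - 2.870000)/(-0.124483 - 3.236900)
       = 2.232571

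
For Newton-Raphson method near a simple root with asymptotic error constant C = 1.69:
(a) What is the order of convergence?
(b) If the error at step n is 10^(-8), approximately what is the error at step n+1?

(a) Newton-Raphson has quadratic (order 2) convergence near simple roots.
    This means |e_{n+1}| ≈ C|e_n|².

(b) With |e_n| = 10^(-8) and C = 1.69:
    |e_{n+1}| ≈ 1.69 × (10^(-8))² = 1.69 × 10^(-16)

(a) 2 (quadratic); (b) |e_{n+1}| ≈ 1.690e-16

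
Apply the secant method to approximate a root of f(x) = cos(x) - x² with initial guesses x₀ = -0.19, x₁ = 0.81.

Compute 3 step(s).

f(x) = cos(x) - x²
x₀ = -0.19, x₁ = 0.81

Secant formula: x_{n+1} = x_n - f(x_n)(x_n - x_{n-1})/(f(x_n) - f(x_{n-1}))

Iteration 1:
  f(-0.190000) = 0.945904
  f(0.810000) = 0.033398
  x_2 = 0.810000 - 0.033398×(0.810000 - (-0.190000))/(0.033398 - 0.945904)
       = 0.846601
Iteration 2:
  f(0.810000) = 0.033398
  f(0.846601) = -0.054200
  x_3 = 0.846601 - (-0.054200)×(0.846601 - 0.810000)/(-0.054200 - 0.033398)
       = 0.823955
Iteration 3:
  f(0.846601) = -0.054200
  f(0.823955) = 0.000423
  x_4 = 0.823955 - 0.000423×(0.823955 - 0.846601)/(0.000423 - (-0.054200))
       = 0.824130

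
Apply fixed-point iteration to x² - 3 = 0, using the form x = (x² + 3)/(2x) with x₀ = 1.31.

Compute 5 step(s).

Equation: x² - 3 = 0
Fixed-point form: x = (x² + 3)/(2x)
x₀ = 1.31

x_1 = g(1.310000) = 1.800038
x_2 = g(1.800038) = 1.733335
x_3 = g(1.733335) = 1.732051
x_4 = g(1.732051) = 1.732051
x_5 = g(1.732051) = 1.732051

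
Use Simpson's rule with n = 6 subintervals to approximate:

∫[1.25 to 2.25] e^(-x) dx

f(x) = e^(-x)
a = 1.25, b = 2.25, n = 6
h = (b - a)/n = 0.166667

Simpson's rule: (h/3)[f(x₀) + 4f(x₁) + 2f(x₂) + ... + f(xₙ)]

x_0 = 1.2500, f(x_0) = 0.286505, coefficient = 1
x_1 = 1.4167, f(x_1) = 0.242521, coefficient = 4
x_2 = 1.5833, f(x_2) = 0.205290, coefficient = 2
x_3 = 1.7500, f(x_3) = 0.173774, coefficient = 4
x_4 = 1.9167, f(x_4) = 0.147096, coefficient = 2
x_5 = 2.0833, f(x_5) = 0.124514, coefficient = 4
x_6 = 2.2500, f(x_6) = 0.105399, coefficient = 1

I ≈ (0.166667/3) × 3.259914 = 0.181106
Exact value: 0.181106
Error: 0.000001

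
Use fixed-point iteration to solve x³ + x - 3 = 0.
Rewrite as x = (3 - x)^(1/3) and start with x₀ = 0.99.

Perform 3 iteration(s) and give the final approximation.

Equation: x³ + x - 3 = 0
Fixed-point form: x = (3 - x)^(1/3)
x₀ = 0.99

x_1 = g(0.990000) = 1.262017
x_2 = g(1.262017) = 1.202306
x_3 = g(1.202306) = 1.215921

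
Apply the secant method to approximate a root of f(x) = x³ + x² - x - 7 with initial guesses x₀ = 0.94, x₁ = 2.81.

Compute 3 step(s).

f(x) = x³ + x² - x - 7
x₀ = 0.94, x₁ = 2.81

Secant formula: x_{n+1} = x_n - f(x_n)(x_n - x_{n-1})/(f(x_n) - f(x_{n-1}))

Iteration 1:
  f(0.940000) = -6.225816
  f(2.810000) = 20.274141
  x_2 = 2.810000 - 20.274141×(2.810000 - 0.940000)/(20.274141 - (-6.225816))
       = 1.379332
Iteration 2:
  f(2.810000) = 20.274141
  f(1.379332) = -3.852519
  x_3 = 1.379332 - (-3.852519)×(1.379332 - 2.810000)/(-3.852519 - 20.274141)
       = 1.607779
Iteration 3:
  f(1.379332) = -3.852519
  f(1.607779) = -1.866788
  x_4 = 1.607779 - (-1.866788)×(1.607779 - 1.379332)/(-1.866788 - (-3.852519))
       = 1.822543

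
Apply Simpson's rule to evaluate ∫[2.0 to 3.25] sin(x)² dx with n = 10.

f(x) = sin(x)²
a = 2.0, b = 3.25, n = 10
h = (b - a)/n = 0.125000

Simpson's rule: (h/3)[f(x₀) + 4f(x₁) + 2f(x₂) + ... + f(xₙ)]

x_0 = 2.0000, f(x_0) = 0.826822, coefficient = 1
x_1 = 2.1250, f(x_1) = 0.723044, coefficient = 4
x_2 = 2.2500, f(x_2) = 0.605398, coefficient = 2
x_3 = 2.3750, f(x_3) = 0.481199, coefficient = 4
x_4 = 2.5000, f(x_4) = 0.358169, coefficient = 2
x_5 = 2.6250, f(x_5) = 0.243957, coefficient = 4
x_6 = 2.7500, f(x_6) = 0.145665, coefficient = 2
x_7 = 2.8750, f(x_7) = 0.069404, coefficient = 4
x_8 = 3.0000, f(x_8) = 0.019915, coefficient = 2
x_9 = 3.1250, f(x_9) = 0.000275, coefficient = 4
x_10 = 3.2500, f(x_10) = 0.011706, coefficient = 1

I ≈ (0.125000/3) × 9.168338 = 0.382014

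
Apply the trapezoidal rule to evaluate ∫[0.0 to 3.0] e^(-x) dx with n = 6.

f(x) = e^(-x)
a = 0.0, b = 3.0, n = 6
h = (b - a)/n = 0.500000

Trapezoidal rule: (h/2)[f(x₀) + 2f(x₁) + 2f(x₂) + ... + f(xₙ)]

x_0 = 0.0000, f(x_0) = 1.000000, coefficient = 1
x_1 = 0.5000, f(x_1) = 0.606531, coefficient = 2
x_2 = 1.0000, f(x_2) = 0.367879, coefficient = 2
x_3 = 1.5000, f(x_3) = 0.223130, coefficient = 2
x_4 = 2.0000, f(x_4) = 0.135335, coefficient = 2
x_5 = 2.5000, f(x_5) = 0.082085, coefficient = 2
x_6 = 3.0000, f(x_6) = 0.049787, coefficient = 1

I ≈ (0.500000/2) × 3.879708 = 0.969927
Exact value: 0.950213
Error: 0.019714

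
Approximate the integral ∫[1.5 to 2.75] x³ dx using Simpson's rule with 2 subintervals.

f(x) = x³
a = 1.5, b = 2.75, n = 2
h = (b - a)/n = 0.625000

Simpson's rule: (h/3)[f(x₀) + 4f(x₁) + 2f(x₂) + ... + f(xₙ)]

x_0 = 1.5000, f(x_0) = 3.375000, coefficient = 1
x_1 = 2.1250, f(x_1) = 9.595703, coefficient = 4
x_2 = 2.7500, f(x_2) = 20.796875, coefficient = 1

I ≈ (0.625000/3) × 62.554688 = 13.032227
Exact value: 13.032227
Error: 0.000000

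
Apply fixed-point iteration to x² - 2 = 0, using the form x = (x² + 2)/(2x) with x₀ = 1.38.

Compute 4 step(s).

Equation: x² - 2 = 0
Fixed-point form: x = (x² + 2)/(2x)
x₀ = 1.38

x_1 = g(1.380000) = 1.414638
x_2 = g(1.414638) = 1.414214
x_3 = g(1.414214) = 1.414214
x_4 = g(1.414214) = 1.414214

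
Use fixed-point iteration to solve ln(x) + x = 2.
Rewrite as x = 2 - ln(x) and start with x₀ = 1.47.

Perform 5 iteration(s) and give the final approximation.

Equation: ln(x) + x = 2
Fixed-point form: x = 2 - ln(x)
x₀ = 1.47

x_1 = g(1.470000) = 1.614738
x_2 = g(1.614738) = 1.520828
x_3 = g(1.520828) = 1.580745
x_4 = g(1.580745) = 1.542104
x_5 = g(1.542104) = 1.566853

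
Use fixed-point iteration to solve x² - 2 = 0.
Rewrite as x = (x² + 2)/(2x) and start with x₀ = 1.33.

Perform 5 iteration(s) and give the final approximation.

Equation: x² - 2 = 0
Fixed-point form: x = (x² + 2)/(2x)
x₀ = 1.33

x_1 = g(1.330000) = 1.416880
x_2 = g(1.416880) = 1.414216
x_3 = g(1.414216) = 1.414214
x_4 = g(1.414214) = 1.414214
x_5 = g(1.414214) = 1.414214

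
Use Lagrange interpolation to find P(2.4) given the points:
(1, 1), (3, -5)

Lagrange interpolation formula:
P(x) = Σ yᵢ × Lᵢ(x)
where Lᵢ(x) = Π_{j≠i} (x - xⱼ)/(xᵢ - xⱼ)

L_0(2.4) = (2.4 - 3)/(1 - 3) = 0.300000
L_1(2.4) = (2.4 - 1)/(3 - 1) = 0.700000

P(2.4) = 1×L_0(2.4) + (-5)×L_1(2.4)
P(2.4) = -3.200000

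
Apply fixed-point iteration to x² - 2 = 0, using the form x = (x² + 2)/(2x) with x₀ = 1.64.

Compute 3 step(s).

Equation: x² - 2 = 0
Fixed-point form: x = (x² + 2)/(2x)
x₀ = 1.64

x_1 = g(1.640000) = 1.429756
x_2 = g(1.429756) = 1.414298
x_3 = g(1.414298) = 1.414214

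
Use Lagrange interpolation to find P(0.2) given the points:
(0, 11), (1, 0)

Lagrange interpolation formula:
P(x) = Σ yᵢ × Lᵢ(x)
where Lᵢ(x) = Π_{j≠i} (x - xⱼ)/(xᵢ - xⱼ)

L_0(0.2) = (0.2 - 1)/(0 - 1) = 0.800000
L_1(0.2) = (0.2 - 0)/(1 - 0) = 0.200000

P(0.2) = 11×L_0(0.2) + 0×L_1(0.2)
P(0.2) = 8.800000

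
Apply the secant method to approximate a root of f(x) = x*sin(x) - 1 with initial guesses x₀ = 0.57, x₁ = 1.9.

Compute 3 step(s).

f(x) = x*sin(x) - 1
x₀ = 0.57, x₁ = 1.9

Secant formula: x_{n+1} = x_n - f(x_n)(x_n - x_{n-1})/(f(x_n) - f(x_{n-1}))

Iteration 1:
  f(0.570000) = -0.692410
  f(1.900000) = 0.797970
  x_2 = 1.900000 - 0.797970×(1.900000 - 0.570000)/(0.797970 - (-0.692410))
       = 1.187899
Iteration 2:
  f(1.900000) = 0.797970
  f(1.187899) = 0.101879
  x_3 = 1.187899 - 0.101879×(1.187899 - 1.900000)/(0.101879 - 0.797970)
       = 1.083677
Iteration 3:
  f(1.187899) = 0.101879
  f(1.083677) = -0.042371
  x_4 = 1.083677 - (-0.042371)×(1.083677 - 1.187899)/(-0.042371 - 0.101879)
       = 1.114291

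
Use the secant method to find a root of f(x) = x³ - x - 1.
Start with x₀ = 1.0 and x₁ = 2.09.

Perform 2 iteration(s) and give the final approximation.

f(x) = x³ - x - 1
x₀ = 1.0, x₁ = 2.09

Secant formula: x_{n+1} = x_n - f(x_n)(x_n - x_{n-1})/(f(x_n) - f(x_{n-1}))

Iteration 1:
  f(1.000000) = -1.000000
  f(2.090000) = 6.039329
  x_2 = 2.090000 - 6.039329×(2.090000 - 1.000000)/(6.039329 - (-1.000000))
       = 1.154844
Iteration 2:
  f(2.090000) = 6.039329
  f(1.154844) = -0.614668
  x_3 = 1.154844 - (-0.614668)×(1.154844 - 2.090000)/(-0.614668 - 6.039329)
       = 1.241230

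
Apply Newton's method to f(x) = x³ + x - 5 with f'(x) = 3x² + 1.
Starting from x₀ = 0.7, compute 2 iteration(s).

f(x) = x³ + x - 5
f'(x) = 3x² + 1
x₀ = 0.7

Newton-Raphson formula: x_{n+1} = x_n - f(x_n)/f'(x_n)

Iteration 1:
  f(0.700000) = -3.957000
  f'(0.700000) = 2.470000
  x_1 = 0.700000 - (-3.957000)/2.470000 = 2.302024
Iteration 2:
  f(2.302024) = 9.501178
  f'(2.302024) = 16.897948
  x_2 = 2.302024 - 9.501178/16.897948 = 1.739756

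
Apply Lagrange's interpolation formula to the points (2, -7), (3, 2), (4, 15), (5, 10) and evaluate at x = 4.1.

Lagrange interpolation formula:
P(x) = Σ yᵢ × Lᵢ(x)
where Lᵢ(x) = Π_{j≠i} (x - xⱼ)/(xᵢ - xⱼ)

L_0(4.1) = (4.1 - 3)/(2 - 3) × (4.1 - 4)/(2 - 4) × (4.1 - 5)/(2 - 5) = 0.016500
L_1(4.1) = (4.1 - 2)/(3 - 2) × (4.1 - 4)/(3 - 4) × (4.1 - 5)/(3 - 5) = -0.094500
L_2(4.1) = (4.1 - 2)/(4 - 2) × (4.1 - 3)/(4 - 3) × (4.1 - 5)/(4 - 5) = 1.039500
L_3(4.1) = (4.1 - 2)/(5 - 2) × (4.1 - 3)/(5 - 3) × (4.1 - 4)/(5 - 4) = 0.038500

P(4.1) = (-7)×L_0(4.1) + 2×L_1(4.1) + 15×L_2(4.1) + 10×L_3(4.1)
P(4.1) = 15.673000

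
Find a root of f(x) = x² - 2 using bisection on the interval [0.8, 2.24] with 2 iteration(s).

f(x) = x² - 2
Initial interval: [0.8, 2.24]

Iteration 1:
  c_1 = (0.800000 + 2.240000)/2 = 1.520000
  f(c_1) = f(1.520000) = 0.310400
  f(a) × f(c) < 0, new interval: [0.800000, 1.520000]
Iteration 2:
  c_2 = (0.800000 + 1.520000)/2 = 1.160000
  f(c_2) = f(1.160000) = -0.654400
  f(a) × f(c) ≥ 0, new interval: [1.160000, 1.520000]

After 2 iteration(s), the approximation is c_2 = 1.160000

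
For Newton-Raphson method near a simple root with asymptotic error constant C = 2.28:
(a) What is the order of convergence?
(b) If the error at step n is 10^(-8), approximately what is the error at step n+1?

(a) Newton-Raphson has quadratic (order 2) convergence near simple roots.
    This means |e_{n+1}| ≈ C|e_n|².

(b) With |e_n| = 10^(-8) and C = 2.28:
    |e_{n+1}| ≈ 2.28 × (10^(-8))² = 2.28 × 10^(-16)

(a) 2 (quadratic); (b) |e_{n+1}| ≈ 2.280e-16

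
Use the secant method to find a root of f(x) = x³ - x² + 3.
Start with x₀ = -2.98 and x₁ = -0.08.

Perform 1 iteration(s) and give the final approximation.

f(x) = x³ - x² + 3
x₀ = -2.98, x₁ = -0.08

Secant formula: x_{n+1} = x_n - f(x_n)(x_n - x_{n-1})/(f(x_n) - f(x_{n-1}))

Iteration 1:
  f(-2.980000) = -32.343992
  f(-0.080000) = 2.993088
  x_2 = -0.080000 - 2.993088×(-0.080000 - (-2.980000))/(2.993088 - (-32.343992))
       = -0.325633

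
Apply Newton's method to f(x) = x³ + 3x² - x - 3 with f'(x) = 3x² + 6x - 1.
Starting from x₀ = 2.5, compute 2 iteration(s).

f(x) = x³ + 3x² - x - 3
f'(x) = 3x² + 6x - 1
x₀ = 2.5

Newton-Raphson formula: x_{n+1} = x_n - f(x_n)/f'(x_n)

Iteration 1:
  f(2.500000) = 28.875000
  f'(2.500000) = 32.750000
  x_1 = 2.500000 - 28.875000/32.750000 = 1.618321
Iteration 2:
  f(1.618321) = 7.476884
  f'(1.618321) = 16.566808
  x_2 = 1.618321 - 7.476884/16.566808 = 1.167004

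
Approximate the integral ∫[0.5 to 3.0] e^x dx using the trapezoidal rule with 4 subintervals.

f(x) = e^x
a = 0.5, b = 3.0, n = 4
h = (b - a)/n = 0.625000

Trapezoidal rule: (h/2)[f(x₀) + 2f(x₁) + 2f(x₂) + ... + f(xₙ)]

x_0 = 0.5000, f(x_0) = 1.648721, coefficient = 1
x_1 = 1.1250, f(x_1) = 3.080217, coefficient = 2
x_2 = 1.7500, f(x_2) = 5.754603, coefficient = 2
x_3 = 2.3750, f(x_3) = 10.751013, coefficient = 2
x_4 = 3.0000, f(x_4) = 20.085537, coefficient = 1

I ≈ (0.625000/2) × 60.905924 = 19.033101
Exact value: 18.436816
Error: 0.596285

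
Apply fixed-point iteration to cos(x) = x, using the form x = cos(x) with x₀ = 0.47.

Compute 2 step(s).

Equation: cos(x) = x
Fixed-point form: x = cos(x)
x₀ = 0.47

x_1 = g(0.470000) = 0.891568
x_2 = g(0.891568) = 0.628193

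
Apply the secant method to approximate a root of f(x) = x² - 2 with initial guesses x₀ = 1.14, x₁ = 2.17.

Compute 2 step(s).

f(x) = x² - 2
x₀ = 1.14, x₁ = 2.17

Secant formula: x_{n+1} = x_n - f(x_n)(x_n - x_{n-1})/(f(x_n) - f(x_{n-1}))

Iteration 1:
  f(1.140000) = -0.700400
  f(2.170000) = 2.708900
  x_2 = 2.170000 - 2.708900×(2.170000 - 1.140000)/(2.708900 - (-0.700400))
       = 1.351601
Iteration 2:
  f(2.170000) = 2.708900
  f(1.351601) = -0.173174
  x_3 = 1.351601 - (-0.173174)×(1.351601 - 2.170000)/(-0.173174 - 2.708900)
       = 1.400776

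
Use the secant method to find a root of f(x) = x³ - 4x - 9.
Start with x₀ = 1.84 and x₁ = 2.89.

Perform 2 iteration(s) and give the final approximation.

f(x) = x³ - 4x - 9
x₀ = 1.84, x₁ = 2.89

Secant formula: x_{n+1} = x_n - f(x_n)(x_n - x_{n-1})/(f(x_n) - f(x_{n-1}))

Iteration 1:
  f(1.840000) = -10.130496
  f(2.890000) = 3.577569
  x_2 = 2.890000 - 3.577569×(2.890000 - 1.840000)/(3.577569 - (-10.130496))
       = 2.615968
Iteration 2:
  f(2.890000) = 3.577569
  f(2.615968) = -1.562047
  x_3 = 2.615968 - (-1.562047)×(2.615968 - 2.890000)/(-1.562047 - 3.577569)
       = 2.699253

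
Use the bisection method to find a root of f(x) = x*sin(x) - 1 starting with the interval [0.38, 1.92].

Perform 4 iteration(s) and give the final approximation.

f(x) = x*sin(x) - 1
Initial interval: [0.38, 1.92]

Iteration 1:
  c_1 = (0.380000 + 1.920000)/2 = 1.150000
  f(c_1) = f(1.150000) = 0.049679
  f(a) × f(c) < 0, new interval: [0.380000, 1.150000]
Iteration 2:
  c_2 = (0.380000 + 1.150000)/2 = 0.765000
  f(c_2) = f(0.765000) = -0.470209
  f(a) × f(c) ≥ 0, new interval: [0.765000, 1.150000]
Iteration 3:
  c_3 = (0.765000 + 1.150000)/2 = 0.957500
  f(c_3) = f(0.957500) = -0.216999
  f(a) × f(c) ≥ 0, new interval: [0.957500, 1.150000]
Iteration 4:
  c_4 = (0.957500 + 1.150000)/2 = 1.053750
  f(c_4) = f(1.053750) = -0.083993
  f(a) × f(c) ≥ 0, new interval: [1.053750, 1.150000]

After 4 iteration(s), the approximation is c_4 = 1.053750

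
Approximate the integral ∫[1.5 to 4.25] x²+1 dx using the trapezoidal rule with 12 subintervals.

f(x) = x²+1
a = 1.5, b = 4.25, n = 12
h = (b - a)/n = 0.229167

Trapezoidal rule: (h/2)[f(x₀) + 2f(x₁) + 2f(x₂) + ... + f(xₙ)]

x_0 = 1.5000, f(x_0) = 3.250000, coefficient = 1
x_1 = 1.7292, f(x_1) = 3.990017, coefficient = 2
x_2 = 1.9583, f(x_2) = 4.835069, coefficient = 2
x_3 = 2.1875, f(x_3) = 5.785156, coefficient = 2
x_4 = 2.4167, f(x_4) = 6.840278, coefficient = 2
x_5 = 2.6458, f(x_5) = 8.000434, coefficient = 2
x_6 = 2.8750, f(x_6) = 9.265625, coefficient = 2
x_7 = 3.1042, f(x_7) = 10.635851, coefficient = 2
x_8 = 3.3333, f(x_8) = 12.111111, coefficient = 2
x_9 = 3.5625, f(x_9) = 13.691406, coefficient = 2
x_10 = 3.7917, f(x_10) = 15.376736, coefficient = 2
x_11 = 4.0208, f(x_11) = 17.167101, coefficient = 2
x_12 = 4.2500, f(x_12) = 19.062500, coefficient = 1

I ≈ (0.229167/2) × 237.710069 = 27.237612
Exact value: 27.213542
Error: 0.024070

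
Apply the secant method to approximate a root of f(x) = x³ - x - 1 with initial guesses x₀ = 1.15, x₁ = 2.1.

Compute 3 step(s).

f(x) = x³ - x - 1
x₀ = 1.15, x₁ = 2.1

Secant formula: x_{n+1} = x_n - f(x_n)(x_n - x_{n-1})/(f(x_n) - f(x_{n-1}))

Iteration 1:
  f(1.150000) = -0.629125
  f(2.100000) = 6.161000
  x_2 = 2.100000 - 6.161000×(2.100000 - 1.150000)/(6.161000 - (-0.629125))
       = 1.238020
Iteration 2:
  f(2.100000) = 6.161000
  f(1.238020) = -0.340514
  x_3 = 1.238020 - (-0.340514)×(1.238020 - 2.100000)/(-0.340514 - 6.161000)
       = 1.283166
Iteration 3:
  f(1.238020) = -0.340514
  f(1.283166) = -0.170414
  x_4 = 1.283166 - (-0.170414)×(1.283166 - 1.238020)/(-0.170414 - (-0.340514))
       = 1.328395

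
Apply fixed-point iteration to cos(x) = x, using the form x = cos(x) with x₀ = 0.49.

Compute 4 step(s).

Equation: cos(x) = x
Fixed-point form: x = cos(x)
x₀ = 0.49

x_1 = g(0.490000) = 0.882333
x_2 = g(0.882333) = 0.635351
x_3 = g(0.635351) = 0.804863
x_4 = g(0.804863) = 0.693210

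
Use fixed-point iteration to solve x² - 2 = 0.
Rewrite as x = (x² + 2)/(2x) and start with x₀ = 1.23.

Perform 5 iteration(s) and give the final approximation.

Equation: x² - 2 = 0
Fixed-point form: x = (x² + 2)/(2x)
x₀ = 1.23

x_1 = g(1.230000) = 1.428008
x_2 = g(1.428008) = 1.414280
x_3 = g(1.414280) = 1.414214
x_4 = g(1.414214) = 1.414214
x_5 = g(1.414214) = 1.414214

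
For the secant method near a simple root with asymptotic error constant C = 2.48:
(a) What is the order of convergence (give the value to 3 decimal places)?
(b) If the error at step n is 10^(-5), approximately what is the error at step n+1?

(a) Secant method has superlinear convergence with order φ = (1+√5)/2 ≈ 1.618.
    This means |e_{n+1}| ≈ C|e_n|^1.618.

(b) With |e_n| = 10^(-5) and C = 2.48:
    |e_{n+1}| ≈ 2.48 × (10^(-5))^1.618 = 2.48 × 10^(-8.09)

(a) ≈ 1.618 (golden ratio); (b) |e_{n+1}| ≈ 2.015e-08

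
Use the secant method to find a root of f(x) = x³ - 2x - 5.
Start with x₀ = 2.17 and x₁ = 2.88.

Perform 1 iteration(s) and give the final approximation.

f(x) = x³ - 2x - 5
x₀ = 2.17, x₁ = 2.88

Secant formula: x_{n+1} = x_n - f(x_n)(x_n - x_{n-1})/(f(x_n) - f(x_{n-1}))

Iteration 1:
  f(2.170000) = 0.878313
  f(2.880000) = 13.127872
  x_2 = 2.880000 - 13.127872×(2.880000 - 2.170000)/(13.127872 - 0.878313)
       = 2.119092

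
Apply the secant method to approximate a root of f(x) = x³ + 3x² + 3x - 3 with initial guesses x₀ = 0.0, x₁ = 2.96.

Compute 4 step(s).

f(x) = x³ + 3x² + 3x - 3
x₀ = 0.0, x₁ = 2.96

Secant formula: x_{n+1} = x_n - f(x_n)(x_n - x_{n-1})/(f(x_n) - f(x_{n-1}))

Iteration 1:
  f(0.000000) = -3.000000
  f(2.960000) = 58.099136
  x_2 = 2.960000 - 58.099136×(2.960000 - 0.000000)/(58.099136 - (-3.000000))
       = 0.145338
Iteration 2:
  f(2.960000) = 58.099136
  f(0.145338) = -2.497548
  x_3 = 0.145338 - (-2.497548)×(0.145338 - 2.960000)/(-2.497548 - 58.099136)
       = 0.261346
Iteration 3:
  f(0.145338) = -2.497548
  f(0.261346) = -1.993204
  x_4 = 0.261346 - (-1.993204)×(0.261346 - 0.145338)/(-1.993204 - (-2.497548))
       = 0.719822
Iteration 4:
  f(0.261346) = -1.993204
  f(0.719822) = 1.086868
  x_5 = 0.719822 - 1.086868×(0.719822 - 0.261346)/(1.086868 - (-1.993204))
       = 0.558039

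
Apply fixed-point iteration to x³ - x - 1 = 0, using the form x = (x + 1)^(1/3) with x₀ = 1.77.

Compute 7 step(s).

Equation: x³ - x - 1 = 0
Fixed-point form: x = (x + 1)^(1/3)
x₀ = 1.77

x_1 = g(1.770000) = 1.404408
x_2 = g(1.404408) = 1.339685
x_3 = g(1.339685) = 1.327555
x_4 = g(1.327555) = 1.325257
x_5 = g(1.325257) = 1.324820
x_6 = g(1.324820) = 1.324737
x_7 = g(1.324737) = 1.324722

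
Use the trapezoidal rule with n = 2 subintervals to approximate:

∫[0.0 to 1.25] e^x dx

f(x) = e^x
a = 0.0, b = 1.25, n = 2
h = (b - a)/n = 0.625000

Trapezoidal rule: (h/2)[f(x₀) + 2f(x₁) + 2f(x₂) + ... + f(xₙ)]

x_0 = 0.0000, f(x_0) = 1.000000, coefficient = 1
x_1 = 0.6250, f(x_1) = 1.868246, coefficient = 2
x_2 = 1.2500, f(x_2) = 3.490343, coefficient = 1

I ≈ (0.625000/2) × 8.226835 = 2.570886
Exact value: 2.490343
Error: 0.080543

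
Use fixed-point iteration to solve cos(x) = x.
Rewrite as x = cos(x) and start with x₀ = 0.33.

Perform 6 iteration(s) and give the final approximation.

Equation: cos(x) = x
Fixed-point form: x = cos(x)
x₀ = 0.33

x_1 = g(0.330000) = 0.946042
x_2 = g(0.946042) = 0.584898
x_3 = g(0.584898) = 0.833769
x_4 = g(0.833769) = 0.672090
x_5 = g(0.672090) = 0.782522
x_6 = g(0.782522) = 0.709138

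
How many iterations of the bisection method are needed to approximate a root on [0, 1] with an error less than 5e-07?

We need (b-a)/2^n ≤ 5e-07
(1 - 0)/2^n ≤ 5e-07
1/2^n ≤ 5e-07
2^n ≥ 2000000
n ≥ log₂(2000000) = 20.93
n ≥ 21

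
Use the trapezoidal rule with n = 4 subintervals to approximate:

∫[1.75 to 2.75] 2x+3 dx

f(x) = 2x+3
a = 1.75, b = 2.75, n = 4
h = (b - a)/n = 0.250000

Trapezoidal rule: (h/2)[f(x₀) + 2f(x₁) + 2f(x₂) + ... + f(xₙ)]

x_0 = 1.7500, f(x_0) = 6.500000, coefficient = 1
x_1 = 2.0000, f(x_1) = 7.000000, coefficient = 2
x_2 = 2.2500, f(x_2) = 7.500000, coefficient = 2
x_3 = 2.5000, f(x_3) = 8.000000, coefficient = 2
x_4 = 2.7500, f(x_4) = 8.500000, coefficient = 1

I ≈ (0.250000/2) × 60.000000 = 7.500000
Exact value: 7.500000
Error: 0.000000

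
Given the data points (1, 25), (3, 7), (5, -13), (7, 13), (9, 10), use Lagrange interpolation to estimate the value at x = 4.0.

Lagrange interpolation formula:
P(x) = Σ yᵢ × Lᵢ(x)
where Lᵢ(x) = Π_{j≠i} (x - xⱼ)/(xᵢ - xⱼ)

L_0(4.0) = (4.0 - 3)/(1 - 3) × (4.0 - 5)/(1 - 5) × (4.0 - 7)/(1 - 7) × (4.0 - 9)/(1 - 9) = -0.039062
L_1(4.0) = (4.0 - 1)/(3 - 1) × (4.0 - 5)/(3 - 5) × (4.0 - 7)/(3 - 7) × (4.0 - 9)/(3 - 9) = 0.468750
L_2(4.0) = (4.0 - 1)/(5 - 1) × (4.0 - 3)/(5 - 3) × (4.0 - 7)/(5 - 7) × (4.0 - 9)/(5 - 9) = 0.703125
L_3(4.0) = (4.0 - 1)/(7 - 1) × (4.0 - 3)/(7 - 3) × (4.0 - 5)/(7 - 5) × (4.0 - 9)/(7 - 9) = -0.156250
L_4(4.0) = (4.0 - 1)/(9 - 1) × (4.0 - 3)/(9 - 3) × (4.0 - 5)/(9 - 5) × (4.0 - 7)/(9 - 7) = 0.023438

P(4.0) = 25×L_0(4.0) + 7×L_1(4.0) + (-13)×L_2(4.0) + 13×L_3(4.0) + 10×L_4(4.0)
P(4.0) = -8.632812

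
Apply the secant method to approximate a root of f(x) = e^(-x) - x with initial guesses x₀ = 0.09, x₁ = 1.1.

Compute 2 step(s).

f(x) = e^(-x) - x
x₀ = 0.09, x₁ = 1.1

Secant formula: x_{n+1} = x_n - f(x_n)(x_n - x_{n-1})/(f(x_n) - f(x_{n-1}))

Iteration 1:
  f(0.090000) = 0.823931
  f(1.100000) = -0.767129
  x_2 = 1.100000 - (-0.767129)×(1.100000 - 0.090000)/(-0.767129 - 0.823931)
       = 0.613029
Iteration 2:
  f(1.100000) = -0.767129
  f(0.613029) = -0.071321
  x_3 = 0.613029 - (-0.071321)×(0.613029 - 1.100000)/(-0.071321 - (-0.767129))
       = 0.563114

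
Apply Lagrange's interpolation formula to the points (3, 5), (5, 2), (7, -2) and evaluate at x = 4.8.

Lagrange interpolation formula:
P(x) = Σ yᵢ × Lᵢ(x)
where Lᵢ(x) = Π_{j≠i} (x - xⱼ)/(xᵢ - xⱼ)

L_0(4.8) = (4.8 - 5)/(3 - 5) × (4.8 - 7)/(3 - 7) = 0.055000
L_1(4.8) = (4.8 - 3)/(5 - 3) × (4.8 - 7)/(5 - 7) = 0.990000
L_2(4.8) = (4.8 - 3)/(7 - 3) × (4.8 - 5)/(7 - 5) = -0.045000

P(4.8) = 5×L_0(4.8) + 2×L_1(4.8) + (-2)×L_2(4.8)
P(4.8) = 2.345000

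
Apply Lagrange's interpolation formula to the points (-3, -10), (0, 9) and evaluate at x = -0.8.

Lagrange interpolation formula:
P(x) = Σ yᵢ × Lᵢ(x)
where Lᵢ(x) = Π_{j≠i} (x - xⱼ)/(xᵢ - xⱼ)

L_0(-0.8) = (-0.8 - 0)/(-3 - 0) = 0.266667
L_1(-0.8) = (-0.8 - (-3))/(0 - (-3)) = 0.733333

P(-0.8) = (-10)×L_0(-0.8) + 9×L_1(-0.8)
P(-0.8) = 3.933333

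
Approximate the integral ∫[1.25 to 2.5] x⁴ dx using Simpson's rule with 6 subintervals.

f(x) = x⁴
a = 1.25, b = 2.5, n = 6
h = (b - a)/n = 0.208333

Simpson's rule: (h/3)[f(x₀) + 4f(x₁) + 2f(x₂) + ... + f(xₙ)]

x_0 = 1.2500, f(x_0) = 2.441406, coefficient = 1
x_1 = 1.4583, f(x_1) = 4.523006, coefficient = 4
x_2 = 1.6667, f(x_2) = 7.716049, coefficient = 2
x_3 = 1.8750, f(x_3) = 12.359619, coefficient = 4
x_4 = 2.0833, f(x_4) = 18.838011, coefficient = 2
x_5 = 2.2917, f(x_5) = 27.580732, coefficient = 4
x_6 = 2.5000, f(x_6) = 39.062500, coefficient = 1

I ≈ (0.208333/3) × 272.465459 = 18.921212
Exact value: 18.920898
Error: 0.000314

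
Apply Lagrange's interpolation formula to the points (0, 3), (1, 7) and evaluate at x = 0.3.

Lagrange interpolation formula:
P(x) = Σ yᵢ × Lᵢ(x)
where Lᵢ(x) = Π_{j≠i} (x - xⱼ)/(xᵢ - xⱼ)

L_0(0.3) = (0.3 - 1)/(0 - 1) = 0.700000
L_1(0.3) = (0.3 - 0)/(1 - 0) = 0.300000

P(0.3) = 3×L_0(0.3) + 7×L_1(0.3)
P(0.3) = 4.200000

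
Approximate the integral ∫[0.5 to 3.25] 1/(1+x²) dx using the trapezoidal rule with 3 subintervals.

f(x) = 1/(1+x²)
a = 0.5, b = 3.25, n = 3
h = (b - a)/n = 0.916667

Trapezoidal rule: (h/2)[f(x₀) + 2f(x₁) + 2f(x₂) + ... + f(xₙ)]

x_0 = 0.5000, f(x_0) = 0.800000, coefficient = 1
x_1 = 1.4167, f(x_1) = 0.332564, coefficient = 2
x_2 = 2.3333, f(x_2) = 0.155172, coefficient = 2
x_3 = 3.2500, f(x_3) = 0.086486, coefficient = 1

I ≈ (0.916667/2) × 1.861958 = 0.853398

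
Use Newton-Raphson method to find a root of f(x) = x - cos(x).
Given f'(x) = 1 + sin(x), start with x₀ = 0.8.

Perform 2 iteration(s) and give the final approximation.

f(x) = x - cos(x)
f'(x) = 1 + sin(x)
x₀ = 0.8

Newton-Raphson formula: x_{n+1} = x_n - f(x_n)/f'(x_n)

Iteration 1:
  f(0.800000) = 0.103293
  f'(0.800000) = 1.717356
  x_1 = 0.800000 - 0.103293/1.717356 = 0.739853
Iteration 2:
  f(0.739853) = 0.001286
  f'(0.739853) = 1.674180
  x_2 = 0.739853 - 0.001286/1.674180 = 0.739085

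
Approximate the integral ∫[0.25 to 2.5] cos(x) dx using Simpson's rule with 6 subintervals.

f(x) = cos(x)
a = 0.25, b = 2.5, n = 6
h = (b - a)/n = 0.375000

Simpson's rule: (h/3)[f(x₀) + 4f(x₁) + 2f(x₂) + ... + f(xₙ)]

x_0 = 0.2500, f(x_0) = 0.968912, coefficient = 1
x_1 = 0.6250, f(x_1) = 0.810963, coefficient = 4
x_2 = 1.0000, f(x_2) = 0.540302, coefficient = 2
x_3 = 1.3750, f(x_3) = 0.194548, coefficient = 4
x_4 = 1.7500, f(x_4) = -0.178246, coefficient = 2
x_5 = 2.1250, f(x_5) = -0.526266, coefficient = 4
x_6 = 2.5000, f(x_6) = -0.801144, coefficient = 1

I ≈ (0.375000/3) × 2.808859 = 0.351107
Exact value: 0.351068
Error: 0.000039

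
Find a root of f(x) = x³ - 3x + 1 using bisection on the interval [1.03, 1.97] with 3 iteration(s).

f(x) = x³ - 3x + 1
Initial interval: [1.03, 1.97]

Iteration 1:
  c_1 = (1.030000 + 1.970000)/2 = 1.500000
  f(c_1) = f(1.500000) = -0.125000
  f(a) × f(c) ≥ 0, new interval: [1.500000, 1.970000]
Iteration 2:
  c_2 = (1.500000 + 1.970000)/2 = 1.735000
  f(c_2) = f(1.735000) = 1.017740
  f(a) × f(c) < 0, new interval: [1.500000, 1.735000]
Iteration 3:
  c_3 = (1.500000 + 1.735000)/2 = 1.617500
  f(c_3) = f(1.617500) = 0.379375
  f(a) × f(c) < 0, new interval: [1.500000, 1.617500]

After 3 iteration(s), the approximation is c_3 = 1.617500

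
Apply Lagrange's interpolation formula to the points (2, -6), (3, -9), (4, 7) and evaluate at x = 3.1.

Lagrange interpolation formula:
P(x) = Σ yᵢ × Lᵢ(x)
where Lᵢ(x) = Π_{j≠i} (x - xⱼ)/(xᵢ - xⱼ)

L_0(3.1) = (3.1 - 3)/(2 - 3) × (3.1 - 4)/(2 - 4) = -0.045000
L_1(3.1) = (3.1 - 2)/(3 - 2) × (3.1 - 4)/(3 - 4) = 0.990000
L_2(3.1) = (3.1 - 2)/(4 - 2) × (3.1 - 3)/(4 - 3) = 0.055000

P(3.1) = (-6)×L_0(3.1) + (-9)×L_1(3.1) + 7×L_2(3.1)
P(3.1) = -8.255000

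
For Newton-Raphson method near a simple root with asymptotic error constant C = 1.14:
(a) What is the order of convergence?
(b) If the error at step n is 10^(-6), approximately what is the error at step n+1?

(a) Newton-Raphson has quadratic (order 2) convergence near simple roots.
    This means |e_{n+1}| ≈ C|e_n|².

(b) With |e_n| = 10^(-6) and C = 1.14:
    |e_{n+1}| ≈ 1.14 × (10^(-6))² = 1.14 × 10^(-12)

(a) 2 (quadratic); (b) |e_{n+1}| ≈ 1.140e-12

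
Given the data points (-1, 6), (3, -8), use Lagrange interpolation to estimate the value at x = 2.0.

Lagrange interpolation formula:
P(x) = Σ yᵢ × Lᵢ(x)
where Lᵢ(x) = Π_{j≠i} (x - xⱼ)/(xᵢ - xⱼ)

L_0(2.0) = (2.0 - 3)/(-1 - 3) = 0.250000
L_1(2.0) = (2.0 - (-1))/(3 - (-1)) = 0.750000

P(2.0) = 6×L_0(2.0) + (-8)×L_1(2.0)
P(2.0) = -4.500000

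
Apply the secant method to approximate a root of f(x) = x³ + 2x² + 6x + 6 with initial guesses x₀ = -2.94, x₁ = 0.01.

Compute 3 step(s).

f(x) = x³ + 2x² + 6x + 6
x₀ = -2.94, x₁ = 0.01

Secant formula: x_{n+1} = x_n - f(x_n)(x_n - x_{n-1})/(f(x_n) - f(x_{n-1}))

Iteration 1:
  f(-2.940000) = -19.764984
  f(0.010000) = 6.060201
  x_2 = 0.010000 - 6.060201×(0.010000 - (-2.940000))/(6.060201 - (-19.764984))
       = -0.682254
Iteration 2:
  f(0.010000) = 6.060201
  f(-0.682254) = 2.519847
  x_3 = -0.682254 - 2.519847×(-0.682254 - 0.010000)/(2.519847 - 6.060201)
       = -1.174966
Iteration 3:
  f(-0.682254) = 2.519847
  f(-1.174966) = 0.089200
  x_4 = -1.174966 - 0.089200×(-1.174966 - (-0.682254))/(0.089200 - 2.519847)
       = -1.193048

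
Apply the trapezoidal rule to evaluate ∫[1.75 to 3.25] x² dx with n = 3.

f(x) = x²
a = 1.75, b = 3.25, n = 3
h = (b - a)/n = 0.500000

Trapezoidal rule: (h/2)[f(x₀) + 2f(x₁) + 2f(x₂) + ... + f(xₙ)]

x_0 = 1.7500, f(x_0) = 3.062500, coefficient = 1
x_1 = 2.2500, f(x_1) = 5.062500, coefficient = 2
x_2 = 2.7500, f(x_2) = 7.562500, coefficient = 2
x_3 = 3.2500, f(x_3) = 10.562500, coefficient = 1

I ≈ (0.500000/2) × 38.875000 = 9.718750
Exact value: 9.656250
Error: 0.062500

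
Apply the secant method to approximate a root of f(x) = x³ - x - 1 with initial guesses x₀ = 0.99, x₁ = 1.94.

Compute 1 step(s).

f(x) = x³ - x - 1
x₀ = 0.99, x₁ = 1.94

Secant formula: x_{n+1} = x_n - f(x_n)(x_n - x_{n-1})/(f(x_n) - f(x_{n-1}))

Iteration 1:
  f(0.990000) = -1.019701
  f(1.940000) = 4.361384
  x_2 = 1.940000 - 4.361384×(1.940000 - 0.990000)/(4.361384 - (-1.019701))
       = 1.170022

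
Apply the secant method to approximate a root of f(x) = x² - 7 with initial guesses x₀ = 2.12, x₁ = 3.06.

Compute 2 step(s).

f(x) = x² - 7
x₀ = 2.12, x₁ = 3.06

Secant formula: x_{n+1} = x_n - f(x_n)(x_n - x_{n-1})/(f(x_n) - f(x_{n-1}))

Iteration 1:
  f(2.120000) = -2.505600
  f(3.060000) = 2.363600
  x_2 = 3.060000 - 2.363600×(3.060000 - 2.120000)/(2.363600 - (-2.505600))
       = 2.603707
Iteration 2:
  f(3.060000) = 2.363600
  f(2.603707) = -0.220712
  x_3 = 2.603707 - (-0.220712)×(2.603707 - 3.060000)/(-0.220712 - 2.363600)
       = 2.642676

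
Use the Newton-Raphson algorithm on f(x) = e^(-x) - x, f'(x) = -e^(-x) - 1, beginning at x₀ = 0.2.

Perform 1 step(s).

f(x) = e^(-x) - x
f'(x) = -e^(-x) - 1
x₀ = 0.2

Newton-Raphson formula: x_{n+1} = x_n - f(x_n)/f'(x_n)

Iteration 1:
  f(0.200000) = 0.618731
  f'(0.200000) = -1.818731
  x_1 = 0.200000 - 0.618731/(-1.818731) = 0.540199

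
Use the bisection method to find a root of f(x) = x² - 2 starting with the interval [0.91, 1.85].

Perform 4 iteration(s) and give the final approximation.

f(x) = x² - 2
Initial interval: [0.91, 1.85]

Iteration 1:
  c_1 = (0.910000 + 1.850000)/2 = 1.380000
  f(c_1) = f(1.380000) = -0.095600
  f(a) × f(c) ≥ 0, new interval: [1.380000, 1.850000]
Iteration 2:
  c_2 = (1.380000 + 1.850000)/2 = 1.615000
  f(c_2) = f(1.615000) = 0.608225
  f(a) × f(c) < 0, new interval: [1.380000, 1.615000]
Iteration 3:
  c_3 = (1.380000 + 1.615000)/2 = 1.497500
  f(c_3) = f(1.497500) = 0.242506
  f(a) × f(c) < 0, new interval: [1.380000, 1.497500]
Iteration 4:
  c_4 = (1.380000 + 1.497500)/2 = 1.438750
  f(c_4) = f(1.438750) = 0.070002
  f(a) × f(c) < 0, new interval: [1.380000, 1.438750]

After 4 iteration(s), the approximation is c_4 = 1.438750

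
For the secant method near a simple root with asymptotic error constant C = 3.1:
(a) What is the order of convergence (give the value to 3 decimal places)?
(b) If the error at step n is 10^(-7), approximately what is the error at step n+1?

(a) Secant method has superlinear convergence with order φ = (1+√5)/2 ≈ 1.618.
    This means |e_{n+1}| ≈ C|e_n|^1.618.

(b) With |e_n| = 10^(-7) and C = 3.1:
    |e_{n+1}| ≈ 3.1 × (10^(-7))^1.618 = 3.1 × 10^(-11.33)

(a) ≈ 1.618 (golden ratio); (b) |e_{n+1}| ≈ 1.463e-11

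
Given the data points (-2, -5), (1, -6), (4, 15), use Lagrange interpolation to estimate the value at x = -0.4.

Lagrange interpolation formula:
P(x) = Σ yᵢ × Lᵢ(x)
where Lᵢ(x) = Π_{j≠i} (x - xⱼ)/(xᵢ - xⱼ)

L_0(-0.4) = (-0.4 - 1)/(-2 - 1) × (-0.4 - 4)/(-2 - 4) = 0.342222
L_1(-0.4) = (-0.4 - (-2))/(1 - (-2)) × (-0.4 - 4)/(1 - 4) = 0.782222
L_2(-0.4) = (-0.4 - (-2))/(4 - (-2)) × (-0.4 - 1)/(4 - 1) = -0.124444

P(-0.4) = (-5)×L_0(-0.4) + (-6)×L_1(-0.4) + 15×L_2(-0.4)
P(-0.4) = -8.271111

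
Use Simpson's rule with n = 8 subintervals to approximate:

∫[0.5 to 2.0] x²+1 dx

f(x) = x²+1
a = 0.5, b = 2.0, n = 8
h = (b - a)/n = 0.187500

Simpson's rule: (h/3)[f(x₀) + 4f(x₁) + 2f(x₂) + ... + f(xₙ)]

x_0 = 0.5000, f(x_0) = 1.250000, coefficient = 1
x_1 = 0.6875, f(x_1) = 1.472656, coefficient = 4
x_2 = 0.8750, f(x_2) = 1.765625, coefficient = 2
x_3 = 1.0625, f(x_3) = 2.128906, coefficient = 4
x_4 = 1.2500, f(x_4) = 2.562500, coefficient = 2
x_5 = 1.4375, f(x_5) = 3.066406, coefficient = 4
x_6 = 1.6250, f(x_6) = 3.640625, coefficient = 2
x_7 = 1.8125, f(x_7) = 4.285156, coefficient = 4
x_8 = 2.0000, f(x_8) = 5.000000, coefficient = 1

I ≈ (0.187500/3) × 66.000000 = 4.125000
Exact value: 4.125000
Error: 0.000000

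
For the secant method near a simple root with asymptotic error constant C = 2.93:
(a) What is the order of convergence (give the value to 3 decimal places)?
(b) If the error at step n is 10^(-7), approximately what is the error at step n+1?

(a) Secant method has superlinear convergence with order φ = (1+√5)/2 ≈ 1.618.
    This means |e_{n+1}| ≈ C|e_n|^1.618.

(b) With |e_n| = 10^(-7) and C = 2.93:
    |e_{n+1}| ≈ 2.93 × (10^(-7))^1.618 = 2.93 × 10^(-11.33)

(a) ≈ 1.618 (golden ratio); (b) |e_{n+1}| ≈ 1.382e-11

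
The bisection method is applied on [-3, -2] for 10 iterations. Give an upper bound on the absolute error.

Bisection error bound: |error| ≤ (b-a)/2^n
|error| ≤ (-2 - (-3))/2^10 = 1/2^10
|error| ≤ 0.0009765625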